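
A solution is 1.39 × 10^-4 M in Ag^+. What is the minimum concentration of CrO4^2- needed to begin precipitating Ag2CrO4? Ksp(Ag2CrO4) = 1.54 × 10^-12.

[CrO4^2-] = 7.97 x 10^-5 M

Ag2CrO4(s) <=> 2 Ag^+ + CrO4^2-
Ksp = [Ag^+]^2[CrO4^2-]
Precipitation begins when Q = Ksp. With [Ag^+] = 1.39 × 10^-4 M:
1.54 × 10^-12 = (1.39 × 10^-4)^2 × [CrO4^2-]
[CrO4^2-] = (1.54 × 10^-12 / 1.932 × 10^-8) = 7.97 × 10^-5 M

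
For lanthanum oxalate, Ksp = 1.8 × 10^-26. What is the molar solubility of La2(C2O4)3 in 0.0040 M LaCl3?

La2(C2O4)3(s) <=> 2 La^3+ + 3 C2O4^2-
Ksp = [La^3+]^2[C2O4^2-]^3
If s mol/L dissolves here, [La^3+] = 0.0040 + 2s ≈ 0.0040, [C2O4^2-] = 3s (Ksp is small, so little additional dissolves).
Ksp ≈ (0.0040)^2 × (3s)^3
s = 3.5 × 10^-8 M
Check: 2s = 6.9 × 10^-8 ≪ 0.0040, so the approximation is valid.

s = 3.5e-8 M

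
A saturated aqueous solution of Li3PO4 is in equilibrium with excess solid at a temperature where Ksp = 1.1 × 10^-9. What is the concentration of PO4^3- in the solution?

Li3PO4(s) ⇌ 3 Li^+ + PO4^3-
Ksp = [Li^+]^3[PO4^3-]
If s mol/L of Li3PO4 dissolves, [Li^+] = 3s and [PO4^3-] = s.
Substituting: Ksp = (3s)^3s = 27s^4
Solving, s = (1.1 × 10^-9/27)^(1/4) = 2.53 × 10^-3 M
[PO4^3-] = s = 2.5 × 10^-3 M

[PO4^3-] = 2.5 × 10^-3 M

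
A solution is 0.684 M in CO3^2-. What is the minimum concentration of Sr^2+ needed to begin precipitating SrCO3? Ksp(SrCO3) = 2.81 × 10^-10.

SrCO3(s) ⇌ Sr^2+ + CO3^2-
Ksp = [Sr^2+][CO3^2-]
Precipitation begins when Q = Ksp. With [CO3^2-] = 0.684 M:
2.81 × 10^-10 = (0.684) × [Sr^2+]
[Sr^2+] = (2.81 × 10^-10 / 6.84 × 10^-1) = 4.11 × 10^-10 M

[Sr^2+] = 4.11 × 10^-10 M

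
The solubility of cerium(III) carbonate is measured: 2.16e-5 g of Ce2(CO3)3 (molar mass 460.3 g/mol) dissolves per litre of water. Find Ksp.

2.46 × 10^-35

Molar solubility s = (2.16 × 10^-5 g/L) / (460.3 g/mol) = 4.693 × 10^-8 M.
Ce2(CO3)3(s) <=> 2 Ce^3+(aq) + 3 CO3^2-(aq)
If s mol/L of Ce2(CO3)3 dissolves, [Ce^3+] = 2s and [CO3^2-] = 3s.
Ksp = [Ce^3+]^2[CO3^2-]^3
Ksp = (2s)^2(3s)^3 = 108s^5
With s = 4.693 × 10^-8: Ksp = 2.46 × 10^-35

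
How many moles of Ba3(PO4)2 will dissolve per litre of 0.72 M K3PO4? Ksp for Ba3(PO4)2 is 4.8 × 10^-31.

s ≈ 3.2 x 10^-11 M

Ba3(PO4)2(s) ⇌ 3 Ba^2+(aq) + 2 PO4^3-(aq)
Ksp = [Ba^2+]^3[PO4^3-]^2
If s mol/L dissolves here, [Ba^2+] = 3s, [PO4^3-] = 0.72 + 2s ≈ 0.72 (since PO4^3- from K3PO4 dominates).
Ksp ≈ (3s)^3 × (0.72)^2
s = 3.2 × 10^-11 M
Check: 2s = 6.5 x 10^-11 ≪ 0.72, so the approximation is valid.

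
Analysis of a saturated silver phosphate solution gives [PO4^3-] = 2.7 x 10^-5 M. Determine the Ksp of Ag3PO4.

Ksp = 1.4 x 10^-17

Ag3PO4(s) ⇌ 3 Ag^+(aq) + PO4^3-(aq)
Stoichiometry gives [Ag^+] = (3/1)[PO4^3-] = 8.10 x 10^-5 M.
Ksp = [Ag^+]^3[PO4^3-]
Ksp = (8.10 x 10^-5)^3 × 2.7 × 10^-5 = 1.4 × 10^-17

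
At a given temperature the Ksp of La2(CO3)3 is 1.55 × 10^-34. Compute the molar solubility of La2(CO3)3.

s ≈ 6.78 × 10^-8 M

La2(CO3)3(s) <=> 2 La^3+(aq) + 3 CO3^2-(aq)
Ksp = [La^3+]^2[CO3^2-]^3
Let s = molar solubility. Then [La^3+] = 2s and [CO3^2-] = 3s.
So Ksp = (2s)^2 × (3s)^3 = 108s^5
s = (1.55 × 10^-34 / 108)^(1/5) = 6.78 × 10^-8 M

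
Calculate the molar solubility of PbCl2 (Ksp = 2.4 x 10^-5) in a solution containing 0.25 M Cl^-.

PbCl2(s) <=> Pb^2+ + 2 Cl^-
Ksp = [Pb^2+][Cl^-]^2
Let s = moles of PbCl2 that dissolve per litre. [Pb^2+] = s, [Cl^-] = 0.25 + 2s ≈ 0.25 (since the Cl^- already present dominates).
Ksp ≈ s × (0.25)^2
s = 3.8 x 10^-4 M
Check: 2s = 7.7 × 10^-4 ≪ 0.25, so the approximation is valid.

s = 3.8e-4 M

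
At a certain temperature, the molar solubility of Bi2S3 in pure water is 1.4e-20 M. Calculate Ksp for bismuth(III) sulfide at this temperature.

Bi2S3(s) ⇌ 2 Bi^3+(aq) + 3 S^2-(aq)
With molar solubility s: [Bi^3+] = 2s, [S^2-] = 3s.
Ksp = [Bi^3+]^2[S^2-]^3
Ksp = (2s)^2(3s)^3 = 108s^5
With s = 1.4 × 10^-20: Ksp = 5.8 × 10^-98

5.8 × 10^-98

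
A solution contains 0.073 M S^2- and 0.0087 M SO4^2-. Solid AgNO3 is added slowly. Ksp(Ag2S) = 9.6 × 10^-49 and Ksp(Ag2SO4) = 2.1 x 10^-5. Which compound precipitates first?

Ag2S

Precipitation of each salt starts when its ion product equals its Ksp.
For Ag2S: 9.6 × 10^-49 = 0.073 × [Ag^+]^2  ⇒  [Ag^+] = 3.6 × 10^-24 M.
For Ag2SO4: 2.1 x 10^-5 = 0.0087 × [Ag^+]^2  ⇒  [Ag^+] = 4.9 x 10^-2 M.
The salt with the lower threshold [Ag^+] precipitates first: Ag2S.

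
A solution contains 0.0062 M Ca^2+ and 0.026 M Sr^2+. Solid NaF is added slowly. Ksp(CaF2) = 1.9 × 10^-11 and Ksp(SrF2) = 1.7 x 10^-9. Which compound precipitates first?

Each salt begins to precipitate when Q = Ksp, i.e. when [F^-] reaches its threshold.
For CaF2: 1.9 × 10^-11 = 0.0062 × [F^-]^2  ⇒  [F^-] = 5.5 x 10^-5 M.
For SrF2: 1.7 x 10^-9 = 0.026 × [F^-]^2  ⇒  [F^-] = 2.6 × 10^-4 M.
The salt with the lower threshold [F^-] precipitates first: CaF2.

CaF2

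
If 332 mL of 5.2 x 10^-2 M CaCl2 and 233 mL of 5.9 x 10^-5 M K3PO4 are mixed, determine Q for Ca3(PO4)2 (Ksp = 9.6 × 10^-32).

Total volume = 332 + 233 = 565 mL.
[Ca^2+] = 5.2 × 10^-2 × (332/565) = 3.06 × 10^-2 M
[PO4^3-] = 5.9 x 10^-5 × (233/565) = 2.43 × 10^-5 M
Ca3(PO4)2(s) ⇌ 3 Ca^2+(aq) + 2 PO4^3-(aq), so Q = [Ca^2+]^3[PO4^3-]^2
Q = (3.06 × 10^-2)^3(2.43 × 10^-5)^2 = 1.7 × 10^-14
Q > Ksp, so Ca3(PO4)2 will precipitate.

Q ≈ 1.7e-14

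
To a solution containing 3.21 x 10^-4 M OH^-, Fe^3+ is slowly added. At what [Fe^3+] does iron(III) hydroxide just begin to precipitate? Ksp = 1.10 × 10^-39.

[Fe^3+] ≈ 3.33 × 10^-29 M

Fe(OH)3(s) ⇌ Fe^3+ + 3 OH^-
Ksp = [Fe^3+][OH^-]^3
Precipitation begins when Q = Ksp. With [OH^-] = 3.21 x 10^-4 M:
1.10 × 10^-39 = (3.21 x 10^-4)^3 × [Fe^3+]
[Fe^3+] = (1.10 × 10^-39 / 3.308 × 10^-11) = 3.33 × 10^-29 M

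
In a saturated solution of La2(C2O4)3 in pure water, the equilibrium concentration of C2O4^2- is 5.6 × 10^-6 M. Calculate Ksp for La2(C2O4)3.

Ksp = 2.4 × 10^-27

La2(C2O4)3(s) ⇌ 2 La^3+ + 3 C2O4^2-
Stoichiometry gives [La^3+] = (2/3)[C2O4^2-] = 3.73 × 10^-6 M.
Ksp = [La^3+]^2[C2O4^2-]^3
Ksp = (3.73 × 10^-6)^2 × (5.6 × 10^-6)^3 = 2.4 × 10^-27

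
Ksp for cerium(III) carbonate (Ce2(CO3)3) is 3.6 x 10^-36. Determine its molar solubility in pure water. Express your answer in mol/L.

3.2 × 10^-8 M

Ce2(CO3)3(s) <=> 2 Ce^3+(aq) + 3 CO3^2-(aq)
Ksp = [Ce^3+]^2[CO3^2-]^3
Let s = molar solubility. Then [Ce^3+] = 2s and [CO3^2-] = 3s.
Substituting: Ksp = (2s)^2(3s)^3 = 108s^5
s = (3.6 x 10^-36 / 108)^(1/5) = 3.2 × 10^-8 M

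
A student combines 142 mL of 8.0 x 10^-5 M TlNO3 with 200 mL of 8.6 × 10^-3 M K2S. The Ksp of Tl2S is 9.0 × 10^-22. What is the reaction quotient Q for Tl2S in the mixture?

Q = 5.5 × 10^-12

Total volume = 142 + 200 = 342 mL.
[Tl^+] = 8.0 x 10^-5 × (142/342) = 3.32 × 10^-5 M
[S^2-] = 8.6 x 10^-3 × (200/342) = 5.03 × 10^-3 M
Tl2S(s) ⇌ 2 Tl^+ + S^2-, so Q = [Tl^+]^2[S^2-]
Q = (3.32 x 10^-5)^2(5.03 x 10^-3) = 5.5 × 10^-12
Q > Ksp, so Tl2S will precipitate.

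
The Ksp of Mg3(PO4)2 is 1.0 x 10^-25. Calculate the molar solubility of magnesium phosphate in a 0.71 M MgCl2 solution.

s = 2.6 × 10^-13 M

Mg3(PO4)2(s) ⇌ 3 Mg^2+(aq) + 2 PO4^3-(aq)
Ksp = [Mg^2+]^3[PO4^3-]^2
If s mol/L dissolves here, [Mg^2+] = 0.71 + 3s ≈ 0.71, [PO4^3-] = 2s (since Mg^2+ from MgCl2 dominates).
Ksp ≈ (0.71)^3 × (2s)^2
s = 2.6 x 10^-13 M
Check: 3s = 7.9 × 10^-13 ≪ 0.71, so the approximation is valid.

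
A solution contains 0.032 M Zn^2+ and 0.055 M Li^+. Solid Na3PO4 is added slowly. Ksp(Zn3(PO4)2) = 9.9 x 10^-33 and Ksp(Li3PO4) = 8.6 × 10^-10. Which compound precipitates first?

Each salt begins to precipitate when Q = Ksp, i.e. when [PO4^3-] reaches its threshold.
For Zn3(PO4)2: 9.9 x 10^-33 = (0.032)^3 × [PO4^3-]^2  ⇒  [PO4^3-] = 1.7 × 10^-14 M.
For Li3PO4: 8.6 × 10^-10 = (0.055)^3 × [PO4^3-]  ⇒  [PO4^3-] = 5.2 × 10^-6 M.
The salt with the lower threshold [PO4^3-] precipitates first: Zn3(PO4)2.

Zn3(PO4)2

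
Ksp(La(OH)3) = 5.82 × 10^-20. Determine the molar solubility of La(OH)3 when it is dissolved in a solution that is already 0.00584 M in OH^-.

2.92 × 10^-13 M

La(OH)3(s) ⇌ La^3+(aq) + 3 OH^-(aq)
Ksp = [La^3+][OH^-]^3
Let s be the molar solubility in this solution. [La^3+] = s, [OH^-] = 0.00584 + 3s ≈ 0.00584 (Ksp is small, so little additional dissolves).
Ksp ≈ s × (0.00584)^3
s = 2.92 x 10^-13 M
Check: 3s = 8.8 × 10^-13 ≪ 0.00584, so the approximation is valid.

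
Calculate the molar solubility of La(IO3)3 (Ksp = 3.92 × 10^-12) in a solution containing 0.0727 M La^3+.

La(IO3)3(s) <=> La^3+ + 3 IO3^-
Ksp = [La^3+][IO3^-]^3
Let s = moles of La(IO3)3 that dissolve per litre. [La^3+] = 0.0727 + s ≈ 0.0727, [IO3^-] = 3s (since the La^3+ already present dominates).
Ksp ≈ 0.0727 × (3s)^3
s = 1.26 × 10^-4 M
Check: s = 1.3 × 10^-4 ≪ 0.0727, so the approximation is valid.

s ≈ 1.26 × 10^-4 M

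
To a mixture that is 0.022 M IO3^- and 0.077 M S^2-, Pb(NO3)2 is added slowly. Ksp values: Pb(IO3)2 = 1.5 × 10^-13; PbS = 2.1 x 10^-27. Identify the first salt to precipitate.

Precipitation of each salt starts when its ion product equals its Ksp.
For Pb(IO3)2: 1.5 × 10^-13 = (0.022)^2 × [Pb^2+]  ⇒  [Pb^2+] = 3.1 × 10^-10 M.
For PbS: 2.1 x 10^-27 = 0.077 × [Pb^2+]  ⇒  [Pb^2+] = 2.7 × 10^-26 M.
The salt with the lower threshold [Pb^2+] precipitates first: PbS.

PbS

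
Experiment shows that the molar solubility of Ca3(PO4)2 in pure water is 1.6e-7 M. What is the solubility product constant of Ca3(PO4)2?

Ksp ≈ 1.1 x 10^-32

Ca3(PO4)2(s) ⇌ 3 Ca^2+ + 2 PO4^3-
Let s = molar solubility. Then [Ca^2+] = 3s and [PO4^3-] = 2s.
Ksp = [Ca^2+]^3[PO4^3-]^2
Ksp = (3s)^3(2s)^2 = 108s^5
With s = 1.6 x 10^-7: Ksp = 1.1 x 10^-32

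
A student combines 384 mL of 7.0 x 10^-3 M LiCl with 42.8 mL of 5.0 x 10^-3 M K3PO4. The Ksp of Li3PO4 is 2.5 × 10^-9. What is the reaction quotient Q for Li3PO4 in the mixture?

Total volume = 384 + 42.8 = 426.8 mL.
[Li^+] = 7.0 × 10^-3 × (384/426.8) = 6.30 x 10^-3 M
[PO4^3-] = 5.0 x 10^-3 × (42.8/426.8) = 5.01 × 10^-4 M
Li3PO4(s) ⇌ 3 Li^+(aq) + PO4^3-(aq), so Q = [Li^+]^3[PO4^3-]
Q = (6.30 x 10^-3)^3(5.01 x 10^-4) = 1.3 x 10^-10
Q < Ksp, so no precipitate of Li3PO4 forms.

Q = 1.3 × 10^-10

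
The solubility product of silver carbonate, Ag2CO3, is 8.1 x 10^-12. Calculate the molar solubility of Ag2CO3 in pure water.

Ag2CO3(s) <=> 2 Ag^+ + CO3^2-
Ksp = [Ag^+]^2[CO3^2-]
For each mole of Ag2CO3 that dissolves: [Ag^+] = 2s, [CO3^2-] = s.
So Ksp = (2s)^2 × s = 4s^3
Solving, s = (8.1 x 10^-12/4)^(1/3) = 1.3 × 10^-4 M

s ≈ 1.3e-4 M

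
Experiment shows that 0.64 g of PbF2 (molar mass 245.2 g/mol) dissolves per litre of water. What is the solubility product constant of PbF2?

7.1e-8

Molar solubility s = (6.4 x 10^-1 g/L) / (245.2 g/mol) = 2.61 × 10^-3 M.
PbF2(s) ⇌ Pb^2+(aq) + 2 F^-(aq)
If s mol/L of PbF2 dissolves, [Pb^2+] = s and [F^-] = 2s.
Ksp = [Pb^2+][F^-]^2
So Ksp = s × (2s)^2 = 4s^3
Ksp = 4 × (2.61 × 10^-3)^3 = 7.1 × 10^-8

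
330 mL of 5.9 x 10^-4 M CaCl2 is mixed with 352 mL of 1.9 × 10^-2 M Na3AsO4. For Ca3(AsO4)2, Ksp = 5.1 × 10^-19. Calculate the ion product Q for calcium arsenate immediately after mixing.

Total volume = 330 + 352 = 682 mL.
[Ca^2+] = 5.9 × 10^-4 × (330/682) = 2.85 x 10^-4 M
[AsO4^3-] = 1.9 x 10^-2 × (352/682) = 9.81 x 10^-3 M
Ca3(AsO4)2(s) <=> 3 Ca^2+ + 2 AsO4^3-, so Q = [Ca^2+]^3[AsO4^3-]^2
Q = (2.85 × 10^-4)^3(9.81 x 10^-3)^2 = 2.2 × 10^-15
Q > Ksp, so Ca3(AsO4)2 will precipitate.

Q ≈ 2.2 × 10^-15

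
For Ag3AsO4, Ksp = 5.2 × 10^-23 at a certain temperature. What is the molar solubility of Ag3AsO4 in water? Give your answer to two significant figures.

1.2e-6 M

Ag3AsO4(s) ⇌ 3 Ag^+ + AsO4^3-
Ksp = [Ag^+]^3[AsO4^3-]
If s mol/L of Ag3AsO4 dissolves, [Ag^+] = 3s and [AsO4^3-] = s.
Substituting: Ksp = (3s)^3s = 27s^4
s^4 = 5.2 × 10^-23 / 27, so s = 1.2 x 10^-6 M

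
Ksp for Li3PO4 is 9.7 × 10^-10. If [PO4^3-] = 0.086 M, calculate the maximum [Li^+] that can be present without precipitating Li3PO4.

2.2 x 10^-3 M

Li3PO4(s) <=> 3 Li^+(aq) + PO4^3-(aq)
Ksp = [Li^+]^3[PO4^3-]
Precipitation begins when Q = Ksp. With [PO4^3-] = 0.086 M:
9.7 × 10^-10 = (0.086) × [Li^+]^3
[Li^+] = (9.7 × 10^-10 / 8.6 × 10^-2)^(1/3) = 2.2 × 10^-3 M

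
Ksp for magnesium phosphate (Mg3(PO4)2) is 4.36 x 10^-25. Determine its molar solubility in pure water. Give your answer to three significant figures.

s ≈ 5.26e-6 M

Mg3(PO4)2(s) ⇌ 3 Mg^2+ + 2 PO4^3-
Ksp = [Mg^2+]^3[PO4^3-]^2
With molar solubility s: [Mg^2+] = 3s, [PO4^3-] = 2s.
Substituting: Ksp = (3s)^3(2s)^2 = 108s^5
s = (4.36 x 10^-25 / 108)^(1/5) = 5.26 × 10^-6 M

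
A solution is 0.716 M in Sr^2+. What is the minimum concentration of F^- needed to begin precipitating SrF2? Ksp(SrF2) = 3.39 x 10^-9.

SrF2(s) ⇌ Sr^2+ + 2 F^-
Ksp = [Sr^2+][F^-]^2
Precipitation begins when Q = Ksp. With [Sr^2+] = 0.716 M:
3.39 x 10^-9 = (0.716) × [F^-]^2
[F^-] = (3.39 x 10^-9 / 7.16 × 10^-1)^(1/2) = 6.88 x 10^-5 M

6.88 x 10^-5 M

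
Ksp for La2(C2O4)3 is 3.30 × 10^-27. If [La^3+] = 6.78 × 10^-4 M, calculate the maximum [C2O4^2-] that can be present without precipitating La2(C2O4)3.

La2(C2O4)3(s) ⇌ 2 La^3+(aq) + 3 C2O4^2-(aq)
Ksp = [La^3+]^2[C2O4^2-]^3
Precipitation begins when Q = Ksp. With [La^3+] = 6.78 × 10^-4 M:
3.30 × 10^-27 = (6.78 × 10^-4)^2 × [C2O4^2-]^3
[C2O4^2-] = (3.30 × 10^-27 / 4.597 × 10^-7)^(1/3) = 1.93 × 10^-7 M

[C2O4^2-] = 1.93 x 10^-7 M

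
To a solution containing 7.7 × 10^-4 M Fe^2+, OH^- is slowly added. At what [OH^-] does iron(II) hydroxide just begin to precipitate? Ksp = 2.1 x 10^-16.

[OH^-] = 5.2 × 10^-7 M

Fe(OH)2(s) <=> Fe^2+ + 2 OH^-
Ksp = [Fe^2+][OH^-]^2
Precipitation begins when Q = Ksp. With [Fe^2+] = 7.7 × 10^-4 M:
2.1 x 10^-16 = (7.7 × 10^-4) × [OH^-]^2
[OH^-] = (2.1 x 10^-16 / 7.7 × 10^-4)^(1/2) = 5.2 x 10^-7 M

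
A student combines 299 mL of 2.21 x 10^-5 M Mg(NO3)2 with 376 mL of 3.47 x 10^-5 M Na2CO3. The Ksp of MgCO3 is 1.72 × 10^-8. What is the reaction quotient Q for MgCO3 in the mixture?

1.89e-10

Total volume = 299 + 376 = 675 mL.
[Mg^2+] = 2.21 × 10^-5 × (299/675) = 9.789 × 10^-6 M
[CO3^2-] = 3.47 × 10^-5 × (376/675) = 1.933 × 10^-5 M
MgCO3(s) ⇌ Mg^2+ + CO3^2-, so Q = [Mg^2+][CO3^2-]
Q = (9.789 x 10^-6)(1.933 x 10^-5) = 1.89 × 10^-10
Q < Ksp, so no precipitate of MgCO3 forms.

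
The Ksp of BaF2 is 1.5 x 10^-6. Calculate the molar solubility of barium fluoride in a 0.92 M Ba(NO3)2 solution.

BaF2(s) ⇌ Ba^2+ + 2 F^-
Ksp = [Ba^2+][F^-]^2
Let s = moles of BaF2 that dissolve per litre. [Ba^2+] = 0.92 + s ≈ 0.92, [F^-] = 2s (Ksp is small, so little additional dissolves).
Ksp ≈ 0.92 × (2s)^2
s = 6.4 x 10^-4 M
Check: s = 6.4 × 10^-4 ≪ 0.92, so the approximation is valid.

s = 6.4 x 10^-4 M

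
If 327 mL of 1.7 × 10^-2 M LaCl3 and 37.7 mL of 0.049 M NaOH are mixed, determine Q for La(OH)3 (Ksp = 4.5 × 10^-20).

2.0 x 10^-9

Total volume = 327 + 37.7 = 364.7 mL.
[La^3+] = 1.7 × 10^-2 × (327/364.7) = 1.52 × 10^-2 M
[OH^-] = 4.9 × 10^-2 × (37.7/364.7) = 5.07 × 10^-3 M
La(OH)3(s) ⇌ La^3+ + 3 OH^-, so Q = [La^3+][OH^-]^3
Q = (1.52 × 10^-2)(5.07 × 10^-3)^3 = 2.0 x 10^-9
Q > Ksp, so La(OH)3 will precipitate.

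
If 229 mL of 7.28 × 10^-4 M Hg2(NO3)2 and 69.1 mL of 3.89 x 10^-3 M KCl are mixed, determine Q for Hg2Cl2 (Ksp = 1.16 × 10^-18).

Q = 4.55e-10

Total volume = 229 + 69.1 = 298.1 mL.
[Hg2^2+] = 7.28 × 10^-4 × (229/298.1) = 5.592 x 10^-4 M
[Cl^-] = 3.89 x 10^-3 × (69.1/298.1) = 9.017 × 10^-4 M
Hg2Cl2(s) ⇌ Hg2^2+ + 2 Cl^-, so Q = [Hg2^2+][Cl^-]^2
Q = (5.592 x 10^-4)(9.017 × 10^-4)^2 = 4.55 × 10^-10
Q > Ksp, so Hg2Cl2 will precipitate.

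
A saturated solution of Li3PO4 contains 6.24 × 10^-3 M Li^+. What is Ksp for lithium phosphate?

Ksp = 5.05 × 10^-10

Li3PO4(s) ⇌ 3 Li^+ + PO4^3-
Stoichiometry gives [PO4^3-] = (1/3)[Li^+] = 2.080 × 10^-3 M.
Ksp = [Li^+]^3[PO4^3-]
Ksp = (6.24 × 10^-3)^3 × 2.080 × 10^-3 = 5.05 × 10^-10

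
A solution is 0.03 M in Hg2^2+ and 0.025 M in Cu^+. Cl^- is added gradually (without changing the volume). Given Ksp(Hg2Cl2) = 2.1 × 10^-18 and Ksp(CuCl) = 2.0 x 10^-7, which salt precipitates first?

Each salt begins to precipitate when Q = Ksp, i.e. when [Cl^-] reaches its threshold.
For Hg2Cl2: 2.1 × 10^-18 = 0.03 × [Cl^-]^2  ⇒  [Cl^-] = 8.4 × 10^-9 M.
For CuCl: 2.0 x 10^-7 = 0.025 × [Cl^-]  ⇒  [Cl^-] = 8.0 × 10^-6 M.
The salt with the lower threshold [Cl^-] precipitates first: Hg2Cl2.

Hg2Cl2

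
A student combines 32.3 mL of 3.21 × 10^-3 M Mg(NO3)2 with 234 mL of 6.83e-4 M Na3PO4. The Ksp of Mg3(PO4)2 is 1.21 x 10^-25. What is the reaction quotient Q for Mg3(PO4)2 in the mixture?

Total volume = 32.3 + 234 = 266.3 mL.
[Mg^2+] = 3.21 × 10^-3 × (32.3/266.3) = 3.893 × 10^-4 M
[PO4^3-] = 6.83 × 10^-4 × (234/266.3) = 6.002 × 10^-4 M
Mg3(PO4)2(s) ⇌ 3 Mg^2+(aq) + 2 PO4^3-(aq), so Q = [Mg^2+]^3[PO4^3-]^2
Q = (3.893 x 10^-4)^3(6.002 × 10^-4)^2 = 2.13 x 10^-17
Q > Ksp, so Mg3(PO4)2 will precipitate.

Q ≈ 2.13 × 10^-17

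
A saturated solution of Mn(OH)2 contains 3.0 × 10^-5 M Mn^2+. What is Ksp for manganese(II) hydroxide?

Ksp = 1.1 × 10^-13

Mn(OH)2(s) <=> Mn^2+(aq) + 2 OH^-(aq)
Stoichiometry gives [OH^-] = (2/1)[Mn^2+] = 6.00 × 10^-5 M.
Ksp = [Mn^2+][OH^-]^2
Ksp = 3.0 x 10^-5 × (6.00 × 10^-5)^2 = 1.1 × 10^-13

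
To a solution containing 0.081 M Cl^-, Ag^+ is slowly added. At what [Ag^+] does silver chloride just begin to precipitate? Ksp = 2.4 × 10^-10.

AgCl(s) ⇌ Ag^+(aq) + Cl^-(aq)
Ksp = [Ag^+][Cl^-]
Precipitation begins when Q = Ksp. With [Cl^-] = 0.081 M:
2.4 × 10^-10 = (0.081) × [Ag^+]
[Ag^+] = (2.4 × 10^-10 / 8.1 × 10^-2) = 3.0 x 10^-9 M

[Ag^+] = 3.0 × 10^-9 M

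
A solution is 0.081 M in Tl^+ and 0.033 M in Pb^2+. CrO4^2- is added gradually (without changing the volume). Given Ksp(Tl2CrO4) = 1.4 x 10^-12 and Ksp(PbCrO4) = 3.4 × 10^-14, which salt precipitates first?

PbCrO4

Precipitation of each salt starts when its ion product equals its Ksp.
For Tl2CrO4: 1.4 x 10^-12 = (0.081)^2 × [CrO4^2-]  ⇒  [CrO4^2-] = 2.1 × 10^-10 M.
For PbCrO4: 3.4 × 10^-14 = 0.033 × [CrO4^2-]  ⇒  [CrO4^2-] = 1.0 x 10^-12 M.
The salt with the lower threshold [CrO4^2-] precipitates first: PbCrO4.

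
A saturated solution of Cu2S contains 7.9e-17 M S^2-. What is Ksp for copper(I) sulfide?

Cu2S(s) ⇌ 2 Cu^+(aq) + S^2-(aq)
Stoichiometry gives [Cu^+] = (2/1)[S^2-] = 1.58 x 10^-16 M.
Ksp = [Cu^+]^2[S^2-]
Ksp = (1.58 x 10^-16)^2 × 7.9 × 10^-17 = 2.0 x 10^-48

Ksp ≈ 2.0 x 10^-48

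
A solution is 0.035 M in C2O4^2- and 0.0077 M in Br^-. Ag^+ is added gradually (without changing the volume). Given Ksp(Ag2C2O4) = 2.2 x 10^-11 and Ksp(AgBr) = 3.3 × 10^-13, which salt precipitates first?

Each salt begins to precipitate when Q = Ksp, i.e. when [Ag^+] reaches its threshold.
For Ag2C2O4: 2.2 x 10^-11 = 0.035 × [Ag^+]^2  ⇒  [Ag^+] = 2.5 × 10^-5 M.
For AgBr: 3.3 × 10^-13 = 0.0077 × [Ag^+]  ⇒  [Ag^+] = 4.3 × 10^-11 M.
The salt with the lower threshold [Ag^+] precipitates first: AgBr.

AgBr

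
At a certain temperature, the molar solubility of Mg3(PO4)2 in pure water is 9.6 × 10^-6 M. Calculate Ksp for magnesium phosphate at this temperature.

Ksp ≈ 8.8 x 10^-24

Mg3(PO4)2(s) ⇌ 3 Mg^2+(aq) + 2 PO4^3-(aq)
For each mole of Mg3(PO4)2 that dissolves: [Mg^2+] = 3s, [PO4^3-] = 2s.
Ksp = [Mg^2+]^3[PO4^3-]^2
Substituting: Ksp = (3s)^3(2s)^2 = 108s^5
Ksp = 108 × (9.6 × 10^-6)^5 = 8.8 × 10^-24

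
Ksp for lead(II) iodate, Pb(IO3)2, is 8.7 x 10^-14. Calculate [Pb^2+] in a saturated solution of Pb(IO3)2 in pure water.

Pb(IO3)2(s) ⇌ Pb^2+ + 2 IO3^-
Ksp = [Pb^2+][IO3^-]^2
If s mol/L of Pb(IO3)2 dissolves, [Pb^2+] = s and [IO3^-] = 2s.
Ksp = s(2s)^2 = 4s^3
s^3 = 8.7 x 10^-14 / 4, so s = 2.79 x 10^-5 M
[Pb^2+] = s = 2.8 x 10^-5 M

2.8 × 10^-5 M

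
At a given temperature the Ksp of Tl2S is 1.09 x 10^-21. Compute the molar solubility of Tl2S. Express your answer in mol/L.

s ≈ 6.48 × 10^-8 M

Tl2S(s) <=> 2 Tl^+ + S^2-
Ksp = [Tl^+]^2[S^2-]
With molar solubility s: [Tl^+] = 2s, [S^2-] = s.
So Ksp = (2s)^2 × s = 4s^3
Solving, s = (1.09 x 10^-21/4)^(1/3) = 6.48 × 10^-8 M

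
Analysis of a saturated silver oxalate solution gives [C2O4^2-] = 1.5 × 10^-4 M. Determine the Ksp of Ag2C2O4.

Ag2C2O4(s) ⇌ 2 Ag^+ + C2O4^2-
Stoichiometry gives [Ag^+] = (2/1)[C2O4^2-] = 3.00 × 10^-4 M.
Ksp = [Ag^+]^2[C2O4^2-]
Ksp = (3.00 x 10^-4)^2 × 1.5 × 10^-4 = 1.4 × 10^-11

Ksp ≈ 1.4 × 10^-11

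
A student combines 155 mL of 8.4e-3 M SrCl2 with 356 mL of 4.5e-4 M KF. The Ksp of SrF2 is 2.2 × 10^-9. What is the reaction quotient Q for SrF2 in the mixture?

Total volume = 155 + 356 = 511 mL.
[Sr^2+] = 8.4 × 10^-3 × (155/511) = 2.55 × 10^-3 M
[F^-] = 4.5 x 10^-4 × (356/511) = 3.14 x 10^-4 M
SrF2(s) ⇌ Sr^2+(aq) + 2 F^-(aq), so Q = [Sr^2+][F^-]^2
Q = (2.55 x 10^-3)(3.14 × 10^-4)^2 = 2.5 × 10^-10
Q < Ksp, so no precipitate of SrF2 forms.

Q ≈ 2.5 x 10^-10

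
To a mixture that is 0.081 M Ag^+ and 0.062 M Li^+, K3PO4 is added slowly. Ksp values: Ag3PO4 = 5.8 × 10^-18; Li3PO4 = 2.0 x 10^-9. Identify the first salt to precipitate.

Ag3PO4

Each salt begins to precipitate when Q = Ksp, i.e. when [PO4^3-] reaches its threshold.
For Ag3PO4: 5.8 × 10^-18 = (0.081)^3 × [PO4^3-]  ⇒  [PO4^3-] = 1.1 × 10^-14 M.
For Li3PO4: 2.0 x 10^-9 = (0.062)^3 × [PO4^3-]  ⇒  [PO4^3-] = 8.4 x 10^-6 M.
The salt with the lower threshold [PO4^3-] precipitates first: Ag3PO4.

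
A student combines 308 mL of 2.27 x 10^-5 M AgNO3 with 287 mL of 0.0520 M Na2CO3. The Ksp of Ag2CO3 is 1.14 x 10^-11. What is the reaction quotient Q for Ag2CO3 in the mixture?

Q = 3.46 x 10^-12

Total volume = 308 + 287 = 595 mL.
[Ag^+] = 2.27 x 10^-5 × (308/595) = 1.175 x 10^-5 M
[CO3^2-] = 5.20 × 10^-2 × (287/595) = 2.508 x 10^-2 M
Ag2CO3(s) <=> 2 Ag^+ + CO3^2-, so Q = [Ag^+]^2[CO3^2-]
Q = (1.175 × 10^-5)^2(2.508 x 10^-2) = 3.46 × 10^-12
Q < Ksp, so no precipitate of Ag2CO3 forms.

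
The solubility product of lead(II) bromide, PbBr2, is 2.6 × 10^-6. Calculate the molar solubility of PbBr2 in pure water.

s = 8.7e-3 M

PbBr2(s) ⇌ Pb^2+(aq) + 2 Br^-(aq)
Ksp = [Pb^2+][Br^-]^2
Let s = molar solubility. Then [Pb^2+] = s and [Br^-] = 2s.
Ksp = s(2s)^2 = 4s^3
s^3 = 2.6 × 10^-6 / 4, so s = 8.7 x 10^-3 M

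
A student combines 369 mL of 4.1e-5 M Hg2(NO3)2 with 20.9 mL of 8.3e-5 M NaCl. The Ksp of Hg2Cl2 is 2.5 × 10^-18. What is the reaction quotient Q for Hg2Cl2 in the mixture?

Q = 7.7 x 10^-16

Total volume = 369 + 20.9 = 389.9 mL.
[Hg2^2+] = 4.1 × 10^-5 × (369/389.9) = 3.88 x 10^-5 M
[Cl^-] = 8.3 × 10^-5 × (20.9/389.9) = 4.45 × 10^-6 M
Hg2Cl2(s) ⇌ Hg2^2+(aq) + 2 Cl^-(aq), so Q = [Hg2^2+][Cl^-]^2
Q = (3.88 × 10^-5)(4.45 × 10^-6)^2 = 7.7 x 10^-16
Q > Ksp, so Hg2Cl2 will precipitate.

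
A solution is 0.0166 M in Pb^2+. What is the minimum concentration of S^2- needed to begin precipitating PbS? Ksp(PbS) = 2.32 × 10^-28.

PbS(s) ⇌ Pb^2+(aq) + S^2-(aq)
Ksp = [Pb^2+][S^2-]
Precipitation begins when Q = Ksp. With [Pb^2+] = 0.0166 M:
2.32 × 10^-28 = (0.0166) × [S^2-]
[S^2-] = (2.32 × 10^-28 / 1.66 × 10^-2) = 1.40 x 10^-26 M

[S^2-] = 1.40e-26 M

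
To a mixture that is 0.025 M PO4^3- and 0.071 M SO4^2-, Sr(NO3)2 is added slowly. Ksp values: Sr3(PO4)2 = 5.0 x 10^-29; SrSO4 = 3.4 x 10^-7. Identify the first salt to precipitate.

Sr3(PO4)2

Each salt begins to precipitate when Q = Ksp, i.e. when [Sr^2+] reaches its threshold.
For Sr3(PO4)2: 5.0 x 10^-29 = (0.025)^2 × [Sr^2+]^3  ⇒  [Sr^2+] = 4.3 × 10^-9 M.
For SrSO4: 3.4 x 10^-7 = 0.071 × [Sr^2+]  ⇒  [Sr^2+] = 4.8 × 10^-6 M.
The salt with the lower threshold [Sr^2+] precipitates first: Sr3(PO4)2.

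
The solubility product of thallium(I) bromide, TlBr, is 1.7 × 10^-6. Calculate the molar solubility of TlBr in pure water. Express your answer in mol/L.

s ≈ 1.3 × 10^-3 M

TlBr(s) <=> Tl^+ + Br^-
Ksp = [Tl^+][Br^-]
With molar solubility s: [Tl^+] = s, [Br^-] = s.
Ksp = s × s = s^2
s = (1.7 × 10^-6)^(1/2) = 1.3 × 10^-3 M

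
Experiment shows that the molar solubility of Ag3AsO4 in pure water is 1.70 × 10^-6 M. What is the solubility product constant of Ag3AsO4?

Ag3AsO4(s) <=> 3 Ag^+(aq) + AsO4^3-(aq)
Let s = molar solubility. Then [Ag^+] = 3s and [AsO4^3-] = s.
Ksp = [Ag^+]^3[AsO4^3-]
Ksp = (3s)^3s = 27s^4
Ksp = 27 × (1.70 × 10^-6)^4 = 2.26 × 10^-22

Ksp = 2.26 x 10^-22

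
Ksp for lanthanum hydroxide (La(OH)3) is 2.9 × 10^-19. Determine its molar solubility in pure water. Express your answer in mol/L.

La(OH)3(s) <=> La^3+ + 3 OH^-
Ksp = [La^3+][OH^-]^3
Let s = molar solubility. Then [La^3+] = s and [OH^-] = 3s.
Ksp = s(3s)^3 = 27s^4
Solving, s = (2.9 × 10^-19/27)^(1/4) = 1.0 × 10^-5 M

s ≈ 1.0e-5 M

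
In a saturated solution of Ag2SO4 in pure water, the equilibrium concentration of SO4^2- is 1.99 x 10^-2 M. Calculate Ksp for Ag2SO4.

Ag2SO4(s) <=> 2 Ag^+ + SO4^2-
Stoichiometry gives [Ag^+] = (2/1)[SO4^2-] = 3.980 × 10^-2 M.
Ksp = [Ag^+]^2[SO4^2-]
Ksp = (3.980 × 10^-2)^2 × 1.99 × 10^-2 = 3.15 × 10^-5

Ksp ≈ 3.15 x 10^-5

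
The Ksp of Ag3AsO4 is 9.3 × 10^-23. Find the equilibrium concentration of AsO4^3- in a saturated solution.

Ag3AsO4(s) <=> 3 Ag^+ + AsO4^3-
Ksp = [Ag^+]^3[AsO4^3-]
Let s = molar solubility. Then [Ag^+] = 3s and [AsO4^3-] = s.
Ksp = (3s)^3s = 27s^4
s = (9.3 × 10^-23 / 27)^(1/4) = 1.36 × 10^-6 M
[AsO4^3-] = s = 1.4 × 10^-6 M

[AsO4^3-] = 1.4 x 10^-6 M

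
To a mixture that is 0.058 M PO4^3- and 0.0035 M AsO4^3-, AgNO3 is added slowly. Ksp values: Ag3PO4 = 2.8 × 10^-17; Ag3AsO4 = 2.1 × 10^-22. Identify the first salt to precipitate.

Ag3AsO4

Precipitation of each salt starts when its ion product equals its Ksp.
For Ag3PO4: 2.8 × 10^-17 = 0.058 × [Ag^+]^3  ⇒  [Ag^+] = 7.8 x 10^-6 M.
For Ag3AsO4: 2.1 × 10^-22 = 0.0035 × [Ag^+]^3  ⇒  [Ag^+] = 3.9 x 10^-7 M.
The salt with the lower threshold [Ag^+] precipitates first: Ag3AsO4.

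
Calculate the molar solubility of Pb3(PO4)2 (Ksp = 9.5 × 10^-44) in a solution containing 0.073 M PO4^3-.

8.7e-15 M

Pb3(PO4)2(s) ⇌ 3 Pb^2+ + 2 PO4^3-
Ksp = [Pb^2+]^3[PO4^3-]^2
Let s = moles of Pb3(PO4)2 that dissolve per litre. [Pb^2+] = 3s, [PO4^3-] = 0.073 + 2s ≈ 0.073 (Ksp is small, so little additional dissolves).
Ksp ≈ (3s)^3 × (0.073)^2
s = 8.7 × 10^-15 M
Check: 2s = 1.7 x 10^-14 ≪ 0.073, so the approximation is valid.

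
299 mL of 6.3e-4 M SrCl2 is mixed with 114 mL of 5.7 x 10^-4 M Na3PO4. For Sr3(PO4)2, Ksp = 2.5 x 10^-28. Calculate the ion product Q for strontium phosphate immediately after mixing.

2.3 x 10^-18

Total volume = 299 + 114 = 413 mL.
[Sr^2+] = 6.3 × 10^-4 × (299/413) = 4.56 x 10^-4 M
[PO4^3-] = 5.7 × 10^-4 × (114/413) = 1.57 × 10^-4 M
Sr3(PO4)2(s) ⇌ 3 Sr^2+ + 2 PO4^3-, so Q = [Sr^2+]^3[PO4^3-]^2
Q = (4.56 × 10^-4)^3(1.57 x 10^-4)^2 = 2.3 × 10^-18
Q > Ksp, so Sr3(PO4)2 will precipitate.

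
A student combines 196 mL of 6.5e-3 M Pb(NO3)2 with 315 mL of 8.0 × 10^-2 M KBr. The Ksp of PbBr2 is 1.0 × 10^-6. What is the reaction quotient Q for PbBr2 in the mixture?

Total volume = 196 + 315 = 511 mL.
[Pb^2+] = 6.5 x 10^-3 × (196/511) = 2.49 × 10^-3 M
[Br^-] = 8.0 × 10^-2 × (315/511) = 4.93 x 10^-2 M
PbBr2(s) ⇌ Pb^2+(aq) + 2 Br^-(aq), so Q = [Pb^2+][Br^-]^2
Q = (2.49 × 10^-3)(4.93 × 10^-2)^2 = 6.1 × 10^-6
Q > Ksp, so PbBr2 will precipitate.

6.1e-6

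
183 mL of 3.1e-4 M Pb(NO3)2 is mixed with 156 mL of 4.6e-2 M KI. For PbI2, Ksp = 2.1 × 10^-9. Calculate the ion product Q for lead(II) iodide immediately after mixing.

Total volume = 183 + 156 = 339 mL.
[Pb^2+] = 3.1 x 10^-4 × (183/339) = 1.67 × 10^-4 M
[I^-] = 4.6 × 10^-2 × (156/339) = 2.12 × 10^-2 M
PbI2(s) ⇌ Pb^2+(aq) + 2 I^-(aq), so Q = [Pb^2+][I^-]^2
Q = (1.67 × 10^-4)(2.12 × 10^-2)^2 = 7.5 × 10^-8
Q > Ksp, so PbI2 will precipitate.

Q ≈ 7.5e-8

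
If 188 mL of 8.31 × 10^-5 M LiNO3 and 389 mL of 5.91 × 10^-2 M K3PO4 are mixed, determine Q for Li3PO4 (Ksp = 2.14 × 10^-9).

Total volume = 188 + 389 = 577 mL.
[Li^+] = 8.31 × 10^-5 × (188/577) = 2.708 x 10^-5 M
[PO4^3-] = 5.91 x 10^-2 × (389/577) = 3.984 × 10^-2 M
Li3PO4(s) ⇌ 3 Li^+(aq) + PO4^3-(aq), so Q = [Li^+]^3[PO4^3-]
Q = (2.708 x 10^-5)^3(3.984 x 10^-2) = 7.91 × 10^-16
Q < Ksp, so no precipitate of Li3PO4 forms.

Q = 7.91 × 10^-16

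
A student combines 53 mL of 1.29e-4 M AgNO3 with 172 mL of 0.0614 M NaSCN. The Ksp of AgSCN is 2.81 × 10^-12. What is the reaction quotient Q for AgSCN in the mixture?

1.43 × 10^-6

Total volume = 53 + 172 = 225 mL.
[Ag^+] = 1.29 × 10^-4 × (53/225) = 3.039 × 10^-5 M
[SCN^-] = 6.14 × 10^-2 × (172/225) = 4.694 x 10^-2 M
AgSCN(s) ⇌ Ag^+ + SCN^-, so Q = [Ag^+][SCN^-]
Q = (3.039 × 10^-5)(4.694 × 10^-2) = 1.43 × 10^-6
Q > Ksp, so AgSCN will precipitate.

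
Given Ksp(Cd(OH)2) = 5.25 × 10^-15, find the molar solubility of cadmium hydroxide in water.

Cd(OH)2(s) ⇌ Cd^2+ + 2 OH^-
Ksp = [Cd^2+][OH^-]^2
If s mol/L of Cd(OH)2 dissolves, [Cd^2+] = s and [OH^-] = 2s.
Ksp = s(2s)^2 = 4s^3
s = (5.25 × 10^-15 / 4)^(1/3) = 1.09 x 10^-5 M

s ≈ 1.09 × 10^-5 M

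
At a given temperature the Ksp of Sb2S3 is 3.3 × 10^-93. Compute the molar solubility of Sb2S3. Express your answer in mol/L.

1.3e-19 M

Sb2S3(s) ⇌ 2 Sb^3+(aq) + 3 S^2-(aq)
Ksp = [Sb^3+]^2[S^2-]^3
Let s = molar solubility. Then [Sb^3+] = 2s and [S^2-] = 3s.
Ksp = (2s)^2(3s)^3 = 108s^5
s^5 = 3.3 × 10^-93 / 108, so s = 1.3 x 10^-19 M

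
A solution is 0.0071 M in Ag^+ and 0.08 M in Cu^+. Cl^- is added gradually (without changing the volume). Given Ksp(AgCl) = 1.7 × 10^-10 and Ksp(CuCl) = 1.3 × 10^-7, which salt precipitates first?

AgCl

Precipitation of each salt starts when its ion product equals its Ksp.
For AgCl: 1.7 × 10^-10 = 0.0071 × [Cl^-]  ⇒  [Cl^-] = 2.4 × 10^-8 M.
For CuCl: 1.3 × 10^-7 = 0.08 × [Cl^-]  ⇒  [Cl^-] = 1.6 × 10^-6 M.
The salt with the lower threshold [Cl^-] precipitates first: AgCl.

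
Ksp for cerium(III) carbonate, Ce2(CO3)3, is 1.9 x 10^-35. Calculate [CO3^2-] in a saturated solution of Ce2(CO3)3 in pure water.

Ce2(CO3)3(s) ⇌ 2 Ce^3+ + 3 CO3^2-
Ksp = [Ce^3+]^2[CO3^2-]^3
For each mole of Ce2(CO3)3 that dissolves: [Ce^3+] = 2s, [CO3^2-] = 3s.
Substituting: Ksp = (2s)^2(3s)^3 = 108s^5
s^5 = 1.9 x 10^-35 / 108, so s = 4.46 × 10^-8 M
[CO3^2-] = 3s = 1.3 × 10^-7 M

[CO3^2-] = 1.3 x 10^-7 M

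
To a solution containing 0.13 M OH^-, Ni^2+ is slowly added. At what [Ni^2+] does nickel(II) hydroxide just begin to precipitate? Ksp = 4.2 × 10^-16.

Ni(OH)2(s) ⇌ Ni^2+(aq) + 2 OH^-(aq)
Ksp = [Ni^2+][OH^-]^2
Precipitation begins when Q = Ksp. With [OH^-] = 0.13 M:
4.2 × 10^-16 = (0.13)^2 × [Ni^2+]
[Ni^2+] = (4.2 × 10^-16 / 1.69 × 10^-2) = 2.5 x 10^-14 M

2.5 x 10^-14 M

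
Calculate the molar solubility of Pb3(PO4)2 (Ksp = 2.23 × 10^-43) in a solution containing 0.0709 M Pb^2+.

Pb3(PO4)2(s) ⇌ 3 Pb^2+ + 2 PO4^3-
Ksp = [Pb^2+]^3[PO4^3-]^2
Let s = moles of Pb3(PO4)2 that dissolve per litre. [Pb^2+] = 0.0709 + 3s ≈ 0.0709, [PO4^3-] = 2s (since the Pb^2+ already present dominates).
Ksp ≈ (0.0709)^3 × (2s)^2
s = 1.25 × 10^-20 M
Check: 3s = 3.8 x 10^-20 ≪ 0.0709, so the approximation is valid.

s ≈ 1.25e-20 M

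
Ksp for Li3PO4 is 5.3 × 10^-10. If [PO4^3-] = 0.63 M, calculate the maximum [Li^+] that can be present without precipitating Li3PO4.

[Li^+] ≈ 9.4 × 10^-4 M

Li3PO4(s) ⇌ 3 Li^+ + PO4^3-
Ksp = [Li^+]^3[PO4^3-]
Precipitation begins when Q = Ksp. With [PO4^3-] = 0.63 M:
5.3 × 10^-10 = (0.63) × [Li^+]^3
[Li^+] = (5.3 × 10^-10 / 6.3 x 10^-1)^(1/3) = 9.4 × 10^-4 M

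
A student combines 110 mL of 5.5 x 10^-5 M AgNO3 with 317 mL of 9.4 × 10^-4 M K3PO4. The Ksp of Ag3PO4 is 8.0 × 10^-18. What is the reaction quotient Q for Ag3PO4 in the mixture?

Q ≈ 2.0 × 10^-18

Total volume = 110 + 317 = 427 mL.
[Ag^+] = 5.5 × 10^-5 × (110/427) = 1.42 × 10^-5 M
[PO4^3-] = 9.4 × 10^-4 × (317/427) = 6.98 × 10^-4 M
Ag3PO4(s) ⇌ 3 Ag^+(aq) + PO4^3-(aq), so Q = [Ag^+]^3[PO4^3-]
Q = (1.42 x 10^-5)^3(6.98 × 10^-4) = 2.0 x 10^-18
Q < Ksp, so no precipitate of Ag3PO4 forms.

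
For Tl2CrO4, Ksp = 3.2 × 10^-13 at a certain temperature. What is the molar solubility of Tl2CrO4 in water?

s ≈ 4.3 × 10^-5 M

Tl2CrO4(s) <=> 2 Tl^+ + CrO4^2-
Ksp = [Tl^+]^2[CrO4^2-]
If s mol/L of Tl2CrO4 dissolves, [Tl^+] = 2s and [CrO4^2-] = s.
So Ksp = (2s)^2 × s = 4s^3
s = (3.2 × 10^-13 / 4)^(1/3) = 4.3 × 10^-5 M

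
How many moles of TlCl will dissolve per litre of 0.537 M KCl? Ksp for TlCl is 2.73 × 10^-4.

5.08e-4 M

TlCl(s) ⇌ Tl^+ + Cl^-
Ksp = [Tl^+][Cl^-]
Let s be the molar solubility in this solution. [Tl^+] = s, [Cl^-] = 0.537 + s ≈ 0.537 (since Cl^- from KCl dominates).
Ksp ≈ s × 0.537
s = 5.08 × 10^-4 M
Check: s = 5.1 × 10^-4 ≪ 0.537, so the approximation is valid.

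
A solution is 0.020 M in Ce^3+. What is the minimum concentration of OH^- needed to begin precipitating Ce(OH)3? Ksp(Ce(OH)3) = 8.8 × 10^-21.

Ce(OH)3(s) ⇌ Ce^3+ + 3 OH^-
Ksp = [Ce^3+][OH^-]^3
Precipitation begins when Q = Ksp. With [Ce^3+] = 0.020 M:
8.8 × 10^-21 = (0.020) × [OH^-]^3
[OH^-] = (8.8 × 10^-21 / 2.0 x 10^-2)^(1/3) = 7.6 x 10^-7 M

[OH^-] = 7.6 × 10^-7 M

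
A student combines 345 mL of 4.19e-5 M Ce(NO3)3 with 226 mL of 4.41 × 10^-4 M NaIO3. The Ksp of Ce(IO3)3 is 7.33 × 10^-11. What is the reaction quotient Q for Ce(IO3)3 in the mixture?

1.35 × 10^-16

Total volume = 345 + 226 = 571 mL.
[Ce^3+] = 4.19 × 10^-5 × (345/571) = 2.532 x 10^-5 M
[IO3^-] = 4.41 × 10^-4 × (226/571) = 1.745 x 10^-4 M
Ce(IO3)3(s) ⇌ Ce^3+(aq) + 3 IO3^-(aq), so Q = [Ce^3+][IO3^-]^3
Q = (2.532 × 10^-5)(1.745 x 10^-4)^3 = 1.35 x 10^-16
Q < Ksp, so no precipitate of Ce(IO3)3 forms.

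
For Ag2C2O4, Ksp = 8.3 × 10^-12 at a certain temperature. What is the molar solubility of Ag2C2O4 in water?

Ag2C2O4(s) ⇌ 2 Ag^+ + C2O4^2-
Ksp = [Ag^+]^2[C2O4^2-]
For each mole of Ag2C2O4 that dissolves: [Ag^+] = 2s, [C2O4^2-] = s.
So Ksp = (2s)^2 × s = 4s^3
s^3 = 8.3 × 10^-12 / 4, so s = 1.3 × 10^-4 M

1.3 × 10^-4 M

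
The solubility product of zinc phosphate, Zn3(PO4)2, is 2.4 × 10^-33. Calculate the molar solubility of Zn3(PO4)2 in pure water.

1.2e-7 M

Zn3(PO4)2(s) ⇌ 3 Zn^2+(aq) + 2 PO4^3-(aq)
Ksp = [Zn^2+]^3[PO4^3-]^2
For each mole of Zn3(PO4)2 that dissolves: [Zn^2+] = 3s, [PO4^3-] = 2s.
Ksp = (3s)^3(2s)^2 = 108s^5
s^5 = 2.4 × 10^-33 / 108, so s = 1.2 x 10^-7 M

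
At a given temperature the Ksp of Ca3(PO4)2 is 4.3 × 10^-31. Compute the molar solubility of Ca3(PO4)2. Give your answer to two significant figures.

s ≈ 3.3 × 10^-7 M

Ca3(PO4)2(s) <=> 3 Ca^2+(aq) + 2 PO4^3-(aq)
Ksp = [Ca^2+]^3[PO4^3-]^2
Let s = molar solubility. Then [Ca^2+] = 3s and [PO4^3-] = 2s.
Substituting: Ksp = (3s)^3(2s)^2 = 108s^5
Solving, s = (4.3 × 10^-31/108)^(1/5) = 3.3 × 10^-7 M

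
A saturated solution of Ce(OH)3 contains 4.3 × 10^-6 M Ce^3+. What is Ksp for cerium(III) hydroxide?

Ksp = 9.2 × 10^-21

Ce(OH)3(s) <=> Ce^3+ + 3 OH^-
Stoichiometry gives [OH^-] = (3/1)[Ce^3+] = 1.29 × 10^-5 M.
Ksp = [Ce^3+][OH^-]^3
Ksp = 4.3 x 10^-6 × (1.29 × 10^-5)^3 = 9.2 × 10^-21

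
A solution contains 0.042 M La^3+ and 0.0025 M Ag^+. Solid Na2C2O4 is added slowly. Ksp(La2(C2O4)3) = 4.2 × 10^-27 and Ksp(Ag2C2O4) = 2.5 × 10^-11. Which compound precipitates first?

La2(C2O4)3

Precipitation of each salt starts when its ion product equals its Ksp.
For La2(C2O4)3: 4.2 × 10^-27 = (0.042)^2 × [C2O4^2-]^3  ⇒  [C2O4^2-] = 1.3 x 10^-8 M.
For Ag2C2O4: 2.5 × 10^-11 = (0.0025)^2 × [C2O4^2-]  ⇒  [C2O4^2-] = 4.0 x 10^-6 M.
The salt with the lower threshold [C2O4^2-] precipitates first: La2(C2O4)3.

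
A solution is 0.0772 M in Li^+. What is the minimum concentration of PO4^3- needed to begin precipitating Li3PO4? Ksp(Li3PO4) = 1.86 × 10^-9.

Li3PO4(s) <=> 3 Li^+ + PO4^3-
Ksp = [Li^+]^3[PO4^3-]
Precipitation begins when Q = Ksp. With [Li^+] = 0.0772 M:
1.86 × 10^-9 = (0.0772)^3 × [PO4^3-]
[PO4^3-] = (1.86 × 10^-9 / 4.601 x 10^-4) = 4.04 × 10^-6 M

4.04 × 10^-6 M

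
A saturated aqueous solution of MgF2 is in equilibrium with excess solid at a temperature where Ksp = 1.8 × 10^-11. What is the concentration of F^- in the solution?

[F^-] = 3.3 x 10^-4 M

MgF2(s) <=> Mg^2+(aq) + 2 F^-(aq)
Ksp = [Mg^2+][F^-]^2
For each mole of MgF2 that dissolves: [Mg^2+] = s, [F^-] = 2s.
So Ksp = s × (2s)^2 = 4s^3
s^3 = 1.8 × 10^-11 / 4, so s = 1.65 × 10^-4 M
[F^-] = 2s = 3.3 x 10^-4 M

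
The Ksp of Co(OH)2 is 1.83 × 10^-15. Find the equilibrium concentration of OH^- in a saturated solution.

[OH^-] ≈ 1.54 × 10^-5 M

Co(OH)2(s) ⇌ Co^2+(aq) + 2 OH^-(aq)
Ksp = [Co^2+][OH^-]^2
If s mol/L of Co(OH)2 dissolves, [Co^2+] = s and [OH^-] = 2s.
So Ksp = s × (2s)^2 = 4s^3
s = (1.83 × 10^-15 / 4)^(1/3) = 7.705 × 10^-6 M
[OH^-] = 2s = 1.54 × 10^-5 M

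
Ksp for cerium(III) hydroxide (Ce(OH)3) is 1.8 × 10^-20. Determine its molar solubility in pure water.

Ce(OH)3(s) ⇌ Ce^3+(aq) + 3 OH^-(aq)
Ksp = [Ce^3+][OH^-]^3
If s mol/L of Ce(OH)3 dissolves, [Ce^3+] = s and [OH^-] = 3s.
Ksp = s(3s)^3 = 27s^4
Solving, s = (1.8 × 10^-20/27)^(1/4) = 5.1 x 10^-6 M

s = 5.1 x 10^-6 M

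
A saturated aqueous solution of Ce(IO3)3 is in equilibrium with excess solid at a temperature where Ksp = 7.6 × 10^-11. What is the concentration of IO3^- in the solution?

Ce(IO3)3(s) <=> Ce^3+ + 3 IO3^-
Ksp = [Ce^3+][IO3^-]^3
If s mol/L of Ce(IO3)3 dissolves, [Ce^3+] = s and [IO3^-] = 3s.
Ksp = s(3s)^3 = 27s^4
Solving, s = (7.6 × 10^-11/27)^(1/4) = 1.30 x 10^-3 M
[IO3^-] = 3s = 3.9 × 10^-3 M

[IO3^-] = 3.9 × 10^-3 M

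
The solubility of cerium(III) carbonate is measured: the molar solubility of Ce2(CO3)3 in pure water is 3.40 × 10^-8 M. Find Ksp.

Ksp ≈ 4.91 × 10^-36

Ce2(CO3)3(s) ⇌ 2 Ce^3+(aq) + 3 CO3^2-(aq)
If s mol/L of Ce2(CO3)3 dissolves, [Ce^3+] = 2s and [CO3^2-] = 3s.
Ksp = [Ce^3+]^2[CO3^2-]^3
Substituting: Ksp = (2s)^2(3s)^3 = 108s^5
With s = 3.40 x 10^-8: Ksp = 4.91 x 10^-36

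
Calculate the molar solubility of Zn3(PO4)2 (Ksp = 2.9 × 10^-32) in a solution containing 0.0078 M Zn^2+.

Zn3(PO4)2(s) ⇌ 3 Zn^2+(aq) + 2 PO4^3-(aq)
Ksp = [Zn^2+]^3[PO4^3-]^2
If s mol/L dissolves here, [Zn^2+] = 0.0078 + 3s ≈ 0.0078, [PO4^3-] = 2s (common-ion effect: Zn^2+ is already 0.0078 M).
Ksp ≈ (0.0078)^3 × (2s)^2
s = 1.2 × 10^-13 M
Check: 3s = 3.7 × 10^-13 ≪ 0.0078, so the approximation is valid.

s ≈ 1.2 × 10^-13 M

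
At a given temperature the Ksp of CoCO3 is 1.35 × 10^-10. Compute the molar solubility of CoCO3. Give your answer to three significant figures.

1.16e-5 M

CoCO3(s) ⇌ Co^2+ + CO3^2-
Ksp = [Co^2+][CO3^2-]
With molar solubility s: [Co^2+] = s, [CO3^2-] = s.
Ksp = s^2
s = √(1.35 × 10^-10) = 1.16 × 10^-5 M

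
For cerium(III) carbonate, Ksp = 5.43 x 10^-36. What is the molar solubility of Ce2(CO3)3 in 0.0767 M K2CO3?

5.49e-17 M

Ce2(CO3)3(s) ⇌ 2 Ce^3+(aq) + 3 CO3^2-(aq)
Ksp = [Ce^3+]^2[CO3^2-]^3
If s mol/L dissolves here, [Ce^3+] = 2s, [CO3^2-] = 0.0767 + 3s ≈ 0.0767 (since CO3^2- from K2CO3 dominates).
Ksp ≈ (2s)^2 × (0.0767)^3
s = 5.49 × 10^-17 M
Check: 3s = 1.6 × 10^-16 ≪ 0.0767, so the approximation is valid.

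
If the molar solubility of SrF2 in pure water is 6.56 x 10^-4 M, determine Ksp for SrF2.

SrF2(s) ⇌ Sr^2+ + 2 F^-
For each mole of SrF2 that dissolves: [Sr^2+] = s, [F^-] = 2s.
Ksp = [Sr^2+][F^-]^2
So Ksp = s × (2s)^2 = 4s^3
With s = 6.56 × 10^-4: Ksp = 1.13 × 10^-9

Ksp ≈ 1.13 × 10^-9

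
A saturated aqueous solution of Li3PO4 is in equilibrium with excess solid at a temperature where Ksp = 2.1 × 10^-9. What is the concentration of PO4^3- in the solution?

Li3PO4(s) <=> 3 Li^+ + PO4^3-
Ksp = [Li^+]^3[PO4^3-]
Let s = molar solubility. Then [Li^+] = 3s and [PO4^3-] = s.
Ksp = (3s)^3s = 27s^4
Solving, s = (2.1 × 10^-9/27)^(1/4) = 2.97 x 10^-3 M
[PO4^3-] = s = 3.0 x 10^-3 M

3.0 × 10^-3 M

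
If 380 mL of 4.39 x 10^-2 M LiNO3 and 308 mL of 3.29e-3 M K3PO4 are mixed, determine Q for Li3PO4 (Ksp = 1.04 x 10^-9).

Q ≈ 2.10e-8

Total volume = 380 + 308 = 688 mL.
[Li^+] = 4.39 × 10^-2 × (380/688) = 2.425 x 10^-2 M
[PO4^3-] = 3.29 × 10^-3 × (308/688) = 1.473 x 10^-3 M
Li3PO4(s) ⇌ 3 Li^+ + PO4^3-, so Q = [Li^+]^3[PO4^3-]
Q = (2.425 × 10^-2)^3(1.473 × 10^-3) = 2.10 x 10^-8
Q > Ksp, so Li3PO4 will precipitate.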